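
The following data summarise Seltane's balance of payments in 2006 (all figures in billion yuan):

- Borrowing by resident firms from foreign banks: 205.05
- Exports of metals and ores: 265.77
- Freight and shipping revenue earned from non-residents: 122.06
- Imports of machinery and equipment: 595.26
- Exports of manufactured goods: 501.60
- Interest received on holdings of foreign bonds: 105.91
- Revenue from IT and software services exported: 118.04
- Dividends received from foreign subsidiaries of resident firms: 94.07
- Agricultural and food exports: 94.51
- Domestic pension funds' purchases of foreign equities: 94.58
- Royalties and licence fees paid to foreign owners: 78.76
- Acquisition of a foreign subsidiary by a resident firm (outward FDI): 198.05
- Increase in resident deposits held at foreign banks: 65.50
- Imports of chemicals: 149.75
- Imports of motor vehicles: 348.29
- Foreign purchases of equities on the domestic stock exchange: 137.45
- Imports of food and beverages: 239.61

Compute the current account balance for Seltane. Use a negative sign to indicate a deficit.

-109.71

Goods: 94.51 - 348.29 + 265.77 + 501.60 - 149.75 - 239.61 - 595.26 = -471.03
Services: -78.76 + 118.04 + 122.06 = 161.34
Primary income: 94.07 + 105.91 = 199.98
Current account = (-471.03) + 161.34 + 199.98 = -109.71
(Excluded from the current account — financial account: borrowing by resident firms from foreign banks 205.05, domestic pension funds' purchases of foreign equities 94.58, acquisition of a foreign subsidiary by a resident firm (outward FDI) 198.05, increase in resident deposits held at foreign banks 65.50, foreign purchases of equities on the domestic stock exchange 137.45.)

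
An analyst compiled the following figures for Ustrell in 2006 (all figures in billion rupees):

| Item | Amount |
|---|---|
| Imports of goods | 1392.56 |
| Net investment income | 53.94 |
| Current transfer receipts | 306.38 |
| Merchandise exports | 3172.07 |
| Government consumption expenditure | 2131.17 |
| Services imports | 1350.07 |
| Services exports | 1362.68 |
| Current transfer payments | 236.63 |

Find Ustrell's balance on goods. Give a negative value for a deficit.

Goods balance = 3172.07 - 1392.56 = 1779.51

1779.51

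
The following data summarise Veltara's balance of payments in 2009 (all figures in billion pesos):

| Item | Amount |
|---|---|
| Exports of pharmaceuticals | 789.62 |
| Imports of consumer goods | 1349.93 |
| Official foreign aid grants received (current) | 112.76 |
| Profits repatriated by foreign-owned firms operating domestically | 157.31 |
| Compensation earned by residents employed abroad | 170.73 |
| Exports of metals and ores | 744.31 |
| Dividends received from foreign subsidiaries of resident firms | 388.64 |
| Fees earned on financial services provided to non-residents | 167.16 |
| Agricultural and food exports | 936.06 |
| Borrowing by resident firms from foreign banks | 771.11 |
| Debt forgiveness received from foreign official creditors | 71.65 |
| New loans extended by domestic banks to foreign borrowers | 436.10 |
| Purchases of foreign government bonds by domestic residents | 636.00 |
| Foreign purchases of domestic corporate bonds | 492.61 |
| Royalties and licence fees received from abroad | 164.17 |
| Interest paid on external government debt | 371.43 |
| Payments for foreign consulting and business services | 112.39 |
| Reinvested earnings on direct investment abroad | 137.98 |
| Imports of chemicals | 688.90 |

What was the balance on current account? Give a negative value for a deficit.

Goods: -688.90 - 1349.93 + 936.06 + 744.31 + 789.62 = 431.16
Services: 167.16 - 112.39 + 164.17 = 218.94
Primary income: 170.73 - 157.31 + 388.64 + 137.98 - 371.43 = 168.61
Secondary income: 112.76
Current account = 431.16 + 218.94 + 168.61 + 112.76 = 931.47
(Excluded from the current account — financial account: borrowing by resident firms from foreign banks 771.11, new loans extended by domestic banks to foreign borrowers 436.10, purchases of foreign government bonds by domestic residents 636.00, foreign purchases of domestic corporate bonds 492.61; capital account: debt forgiveness received from foreign official creditors 71.65.)

931.47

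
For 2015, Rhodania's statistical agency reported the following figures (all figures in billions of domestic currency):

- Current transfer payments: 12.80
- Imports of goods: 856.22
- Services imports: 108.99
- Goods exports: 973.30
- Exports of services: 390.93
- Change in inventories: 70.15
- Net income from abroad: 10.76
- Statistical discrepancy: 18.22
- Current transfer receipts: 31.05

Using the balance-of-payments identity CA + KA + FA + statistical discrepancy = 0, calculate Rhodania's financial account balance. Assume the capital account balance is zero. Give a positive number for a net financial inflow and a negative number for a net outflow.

-446.25

Goods balance = 973.30 - 856.22 = 117.08
Services balance = 390.93 - 108.99 = 281.94
Trade balance (goods + services) = 117.08 + 281.94 = 399.02
Net primary income = 10.76
Net secondary income = 31.05 - 12.80 = 18.25
Current account = 399.02 + 10.76 + 18.25 = 428.03
Financial account = -(428.03 + 18.22) = -446.25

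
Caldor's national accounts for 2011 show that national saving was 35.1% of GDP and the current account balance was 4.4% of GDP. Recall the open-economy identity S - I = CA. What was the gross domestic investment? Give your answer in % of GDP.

30.7

I = S - CA = 35.1 - 4.4 = 30.7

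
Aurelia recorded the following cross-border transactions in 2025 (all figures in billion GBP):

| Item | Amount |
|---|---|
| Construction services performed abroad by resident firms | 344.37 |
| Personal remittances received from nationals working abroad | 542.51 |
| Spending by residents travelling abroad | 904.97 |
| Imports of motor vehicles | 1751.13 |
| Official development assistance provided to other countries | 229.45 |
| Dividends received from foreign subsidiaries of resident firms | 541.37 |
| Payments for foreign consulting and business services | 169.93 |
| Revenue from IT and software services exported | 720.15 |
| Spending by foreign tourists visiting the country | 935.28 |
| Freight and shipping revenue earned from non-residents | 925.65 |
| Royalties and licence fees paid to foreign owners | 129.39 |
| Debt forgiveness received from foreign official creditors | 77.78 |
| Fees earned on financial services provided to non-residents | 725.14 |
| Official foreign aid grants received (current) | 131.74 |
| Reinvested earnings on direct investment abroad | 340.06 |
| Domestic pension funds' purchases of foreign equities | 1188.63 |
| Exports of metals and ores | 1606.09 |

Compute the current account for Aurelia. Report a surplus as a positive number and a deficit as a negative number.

Goods: -1751.13 + 1606.09 = -145.04
Services: 925.65 + 344.37 - 169.93 + 725.14 + 935.28 - 904.97 - 129.39 + 720.15 = 2446.30
Primary income: 541.37 + 340.06 = 881.43
Secondary income: 131.74 - 229.45 + 542.51 = 444.80
Current account = (-145.04) + 2446.30 + 881.43 + 444.80 = 3627.49
(Excluded from the current account — capital account: debt forgiveness received from foreign official creditors 77.78; financial account: domestic pension funds' purchases of foreign equities 1188.63.)

3627.49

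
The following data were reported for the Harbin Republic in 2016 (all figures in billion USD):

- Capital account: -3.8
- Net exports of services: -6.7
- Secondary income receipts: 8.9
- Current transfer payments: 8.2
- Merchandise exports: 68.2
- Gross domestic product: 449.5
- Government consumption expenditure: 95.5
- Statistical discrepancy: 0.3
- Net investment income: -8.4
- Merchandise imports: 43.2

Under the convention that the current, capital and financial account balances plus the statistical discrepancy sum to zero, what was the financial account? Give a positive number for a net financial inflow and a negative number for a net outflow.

Goods balance = 68.2 - 43.2 = 25.0
Services balance = -6.7
Trade balance (goods + services) = 25.0 + (-6.7) = 18.3
Net primary income = -8.4
Net secondary income = 8.9 - 8.2 = 0.7
Current account = 18.3 + (-8.4) + 0.7 = 10.6
Financial account = -(10.6 + (-3.8) + 0.3) = -7.1

-7.1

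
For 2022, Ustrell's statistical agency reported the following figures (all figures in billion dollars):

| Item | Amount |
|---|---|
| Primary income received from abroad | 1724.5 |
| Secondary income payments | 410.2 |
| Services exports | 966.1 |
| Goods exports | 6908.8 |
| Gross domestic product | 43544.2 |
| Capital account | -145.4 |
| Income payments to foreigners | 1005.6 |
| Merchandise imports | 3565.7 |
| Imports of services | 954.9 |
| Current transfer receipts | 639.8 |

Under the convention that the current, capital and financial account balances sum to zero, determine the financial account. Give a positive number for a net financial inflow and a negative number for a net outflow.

-4157.4

Goods balance = 6908.8 - 3565.7 = 3343.1
Services balance = 966.1 - 954.9 = 11.2
Trade balance (goods + services) = 3343.1 + 11.2 = 3354.3
Net primary income = 1724.5 - 1005.6 = 718.9
Net secondary income = 639.8 - 410.2 = 229.6
Current account = 3354.3 + 718.9 + 229.6 = 4302.8
Financial account = -(4302.8 + (-145.4)) = -4157.4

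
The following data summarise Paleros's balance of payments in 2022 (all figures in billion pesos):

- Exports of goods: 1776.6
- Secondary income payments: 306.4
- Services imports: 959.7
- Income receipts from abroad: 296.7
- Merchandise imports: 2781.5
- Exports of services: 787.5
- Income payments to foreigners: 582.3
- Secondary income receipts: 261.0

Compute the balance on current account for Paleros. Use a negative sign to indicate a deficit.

-1508.1

Goods balance = 1776.6 - 2781.5 = -1004.9
Services balance = 787.5 - 959.7 = -172.2
Trade balance (goods + services) = -1004.9 + (-172.2) = -1177.1
Net primary income = 296.7 - 582.3 = -285.6
Net secondary income = 261.0 - 306.4 = -45.4
Current account = -1177.1 + (-285.6) + (-45.4) = -1508.1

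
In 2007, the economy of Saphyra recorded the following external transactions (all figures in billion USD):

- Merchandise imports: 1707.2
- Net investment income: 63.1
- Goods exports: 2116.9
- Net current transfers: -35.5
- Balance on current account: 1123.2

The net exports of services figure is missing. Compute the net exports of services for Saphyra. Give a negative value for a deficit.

Current account = goods balance + services balance + net primary income + net secondary income
Sum of the known components = 437.3
Net exports of services = CA - (known components) = 1123.2 - 437.3 = 685.9

685.9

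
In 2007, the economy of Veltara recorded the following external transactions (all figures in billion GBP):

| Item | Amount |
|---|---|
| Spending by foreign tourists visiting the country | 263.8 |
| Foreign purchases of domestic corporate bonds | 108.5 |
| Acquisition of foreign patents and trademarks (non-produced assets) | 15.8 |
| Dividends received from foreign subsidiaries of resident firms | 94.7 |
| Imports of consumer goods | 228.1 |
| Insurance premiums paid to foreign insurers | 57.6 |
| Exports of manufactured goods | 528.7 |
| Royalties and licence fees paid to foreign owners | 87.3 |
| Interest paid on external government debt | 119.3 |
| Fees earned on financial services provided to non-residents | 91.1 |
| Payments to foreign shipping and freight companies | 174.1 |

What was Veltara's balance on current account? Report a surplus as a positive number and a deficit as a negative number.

Goods: -228.1 + 528.7 = 300.6
Services: -87.3 + 91.1 - 57.6 - 174.1 + 263.8 = 35.9
Primary income: 94.7 - 119.3 = -24.6
Current account = 300.6 + 35.9 + (-24.6) = 311.9
(Excluded from the current account — financial account: foreign purchases of domestic corporate bonds 108.5; capital account: acquisition of foreign patents and trademarks (non-produced assets) 15.8.)

311.9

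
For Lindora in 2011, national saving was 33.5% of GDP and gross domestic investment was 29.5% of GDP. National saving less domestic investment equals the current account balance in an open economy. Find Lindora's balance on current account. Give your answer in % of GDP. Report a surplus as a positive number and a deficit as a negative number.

4.0

CA = S - I = 33.5 - 29.5 = 4.0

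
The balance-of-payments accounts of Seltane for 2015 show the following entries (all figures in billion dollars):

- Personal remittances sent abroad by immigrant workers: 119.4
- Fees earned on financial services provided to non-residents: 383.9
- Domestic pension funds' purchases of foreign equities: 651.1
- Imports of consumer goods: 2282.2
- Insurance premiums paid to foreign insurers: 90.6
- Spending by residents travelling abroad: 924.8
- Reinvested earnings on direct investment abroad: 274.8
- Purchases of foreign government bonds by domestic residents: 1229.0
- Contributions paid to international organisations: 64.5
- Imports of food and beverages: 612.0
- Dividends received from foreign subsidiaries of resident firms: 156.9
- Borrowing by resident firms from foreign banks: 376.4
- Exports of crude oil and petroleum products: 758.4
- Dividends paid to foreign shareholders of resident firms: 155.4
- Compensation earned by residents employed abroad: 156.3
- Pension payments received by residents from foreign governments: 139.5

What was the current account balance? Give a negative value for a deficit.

-2379.1

Goods: -612.0 + 758.4 - 2282.2 = -2135.8
Services: 383.9 - 90.6 - 924.8 = -631.5
Primary income: 156.9 + 156.3 + 274.8 - 155.4 = 432.6
Secondary income: 139.5 - 64.5 - 119.4 = -44.4
Current account = (-2135.8) + (-631.5) + 432.6 + (-44.4) = -2379.1
(Excluded from the current account — financial account: domestic pension funds' purchases of foreign equities 651.1, purchases of foreign government bonds by domestic residents 1229.0, borrowing by resident firms from foreign banks 376.4.)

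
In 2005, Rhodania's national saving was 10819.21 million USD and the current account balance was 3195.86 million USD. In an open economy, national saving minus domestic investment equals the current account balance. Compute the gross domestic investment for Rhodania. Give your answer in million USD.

S - I = CA (net lending to the rest of the world).
I = S - CA = 10819.21 - 3195.86 = 7623.35

7623.35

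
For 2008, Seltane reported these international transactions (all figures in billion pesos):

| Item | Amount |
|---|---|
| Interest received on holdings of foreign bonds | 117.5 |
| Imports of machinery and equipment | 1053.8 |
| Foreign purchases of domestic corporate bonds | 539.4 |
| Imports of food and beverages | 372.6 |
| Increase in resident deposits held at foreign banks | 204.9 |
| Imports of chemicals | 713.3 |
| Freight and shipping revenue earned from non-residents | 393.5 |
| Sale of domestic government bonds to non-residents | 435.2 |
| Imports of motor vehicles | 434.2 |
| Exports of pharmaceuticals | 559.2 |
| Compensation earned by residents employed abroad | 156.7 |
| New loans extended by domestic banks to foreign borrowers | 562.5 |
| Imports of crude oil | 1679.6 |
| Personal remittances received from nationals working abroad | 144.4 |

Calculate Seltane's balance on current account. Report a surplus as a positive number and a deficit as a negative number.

Goods: -1053.8 - 434.2 + 559.2 - 1679.6 - 713.3 - 372.6 = -3694.3
Services: 393.5
Primary income: 117.5 + 156.7 = 274.2
Secondary income: 144.4
Current account = (-3694.3) + 393.5 + 274.2 + 144.4 = -2882.2
(Excluded from the current account — financial account: foreign purchases of domestic corporate bonds 539.4, increase in resident deposits held at foreign banks 204.9, sale of domestic government bonds to non-residents 435.2, new loans extended by domestic banks to foreign borrowers 562.5.)

-2882.2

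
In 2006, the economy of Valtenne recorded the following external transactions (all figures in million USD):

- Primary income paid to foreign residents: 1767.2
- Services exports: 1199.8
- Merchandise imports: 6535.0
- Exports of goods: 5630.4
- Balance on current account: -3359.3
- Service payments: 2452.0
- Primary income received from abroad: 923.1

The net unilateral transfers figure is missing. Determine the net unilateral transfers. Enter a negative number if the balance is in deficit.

Current account = goods balance + services balance + net primary income + net secondary income
Sum of the known components = -3000.9
Net unilateral transfers = CA - (known components) = -3359.3 - (-3000.9) = -358.4

-358.4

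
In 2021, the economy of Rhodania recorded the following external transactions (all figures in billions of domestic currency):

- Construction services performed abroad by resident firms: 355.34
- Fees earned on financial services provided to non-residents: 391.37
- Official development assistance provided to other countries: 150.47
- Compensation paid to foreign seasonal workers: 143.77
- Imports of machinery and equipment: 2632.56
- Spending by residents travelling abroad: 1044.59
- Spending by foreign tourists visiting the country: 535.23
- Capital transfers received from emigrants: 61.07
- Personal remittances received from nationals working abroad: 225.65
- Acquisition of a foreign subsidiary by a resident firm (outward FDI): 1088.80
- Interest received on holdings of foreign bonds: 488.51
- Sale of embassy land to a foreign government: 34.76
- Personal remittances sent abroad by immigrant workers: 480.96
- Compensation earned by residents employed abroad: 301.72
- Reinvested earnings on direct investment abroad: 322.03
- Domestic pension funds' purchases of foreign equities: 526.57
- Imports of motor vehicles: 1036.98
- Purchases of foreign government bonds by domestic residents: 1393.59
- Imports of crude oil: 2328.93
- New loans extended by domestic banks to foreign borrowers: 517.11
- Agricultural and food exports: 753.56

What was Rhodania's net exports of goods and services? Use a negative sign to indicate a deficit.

Goods: -1036.98 - 2632.56 - 2328.93 + 753.56 = -5244.91
Services: 535.23 - 1044.59 + 355.34 + 391.37 = 237.35
Trade balance = -5244.91 + 237.35 = -5007.56
(Excluded from the trade balance — secondary income: official development assistance provided to other countries 150.47, personal remittances received from nationals working abroad 225.65, personal remittances sent abroad by immigrant workers 480.96; primary income: compensation paid to foreign seasonal workers 143.77, interest received on holdings of foreign bonds 488.51, compensation earned by residents employed abroad 301.72, reinvested earnings on direct investment abroad 322.03; capital account: capital transfers received from emigrants 61.07, sale of embassy land to a foreign government 34.76; financial account: acquisition of a foreign subsidiary by a resident firm (outward FDI) 1088.80, domestic pension funds' purchases of foreign equities 526.57, purchases of foreign government bonds by domestic residents 1393.59, new loans extended by domestic banks to foreign borrowers 517.11.)

-5007.56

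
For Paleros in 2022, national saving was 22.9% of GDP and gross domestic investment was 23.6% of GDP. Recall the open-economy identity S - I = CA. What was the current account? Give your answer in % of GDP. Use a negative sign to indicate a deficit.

CA = S - I = 22.9 - 23.6 = -0.7

-0.7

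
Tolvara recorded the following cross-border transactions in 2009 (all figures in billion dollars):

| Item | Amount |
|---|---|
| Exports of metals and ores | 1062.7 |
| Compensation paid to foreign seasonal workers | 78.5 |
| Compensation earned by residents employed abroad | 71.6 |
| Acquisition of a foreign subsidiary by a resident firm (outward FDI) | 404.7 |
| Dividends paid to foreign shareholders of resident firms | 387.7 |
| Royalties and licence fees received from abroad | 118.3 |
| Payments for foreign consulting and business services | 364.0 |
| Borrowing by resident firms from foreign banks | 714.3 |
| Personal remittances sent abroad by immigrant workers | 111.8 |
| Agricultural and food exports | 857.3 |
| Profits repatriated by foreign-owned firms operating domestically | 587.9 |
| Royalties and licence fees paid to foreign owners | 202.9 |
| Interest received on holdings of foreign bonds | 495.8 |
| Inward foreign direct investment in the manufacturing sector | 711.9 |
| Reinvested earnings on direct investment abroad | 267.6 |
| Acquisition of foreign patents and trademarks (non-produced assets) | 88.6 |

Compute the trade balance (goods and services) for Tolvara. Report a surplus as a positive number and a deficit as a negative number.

1471.4

Goods: 1062.7 + 857.3 = 1920.0
Services: -364.0 + 118.3 - 202.9 = -448.6
Trade balance = 1920.0 + (-448.6) = 1471.4
(Excluded from the trade balance — primary income: compensation paid to foreign seasonal workers 78.5, compensation earned by residents employed abroad 71.6, dividends paid to foreign shareholders of resident firms 387.7, profits repatriated by foreign-owned firms operating domestically 587.9, interest received on holdings of foreign bonds 495.8, reinvested earnings on direct investment abroad 267.6; financial account: acquisition of a foreign subsidiary by a resident firm (outward FDI) 404.7, borrowing by resident firms from foreign banks 714.3, inward foreign direct investment in the manufacturing sector 711.9; secondary income: personal remittances sent abroad by immigrant workers 111.8; capital account: acquisition of foreign patents and trademarks (non-produced assets) 88.6.)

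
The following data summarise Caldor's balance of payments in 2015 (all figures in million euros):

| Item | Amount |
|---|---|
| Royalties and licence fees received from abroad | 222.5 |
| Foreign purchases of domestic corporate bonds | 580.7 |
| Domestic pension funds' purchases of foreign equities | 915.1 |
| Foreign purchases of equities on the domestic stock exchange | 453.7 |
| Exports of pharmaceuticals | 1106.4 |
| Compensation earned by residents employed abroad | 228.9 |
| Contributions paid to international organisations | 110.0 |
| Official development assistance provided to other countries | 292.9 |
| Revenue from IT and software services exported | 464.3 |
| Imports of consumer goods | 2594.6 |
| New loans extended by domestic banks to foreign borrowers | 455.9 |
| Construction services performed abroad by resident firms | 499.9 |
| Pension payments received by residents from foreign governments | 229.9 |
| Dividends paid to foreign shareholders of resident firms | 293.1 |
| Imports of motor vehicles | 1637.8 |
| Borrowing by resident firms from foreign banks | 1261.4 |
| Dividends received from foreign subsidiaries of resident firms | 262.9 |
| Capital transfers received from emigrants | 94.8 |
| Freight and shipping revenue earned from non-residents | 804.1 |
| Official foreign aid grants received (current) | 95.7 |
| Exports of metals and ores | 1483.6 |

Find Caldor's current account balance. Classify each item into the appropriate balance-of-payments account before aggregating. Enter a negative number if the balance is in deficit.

469.8

Goods: -2594.6 - 1637.8 + 1106.4 + 1483.6 = -1642.4
Services: 499.9 + 222.5 + 464.3 + 804.1 = 1990.8
Primary income: 228.9 + 262.9 - 293.1 = 198.7
Secondary income: -110.0 + 95.7 - 292.9 + 229.9 = -77.3
Current account = (-1642.4) + 1990.8 + 198.7 + (-77.3) = 469.8
(Excluded from the current account — financial account: foreign purchases of domestic corporate bonds 580.7, domestic pension funds' purchases of foreign equities 915.1, foreign purchases of equities on the domestic stock exchange 453.7, new loans extended by domestic banks to foreign borrowers 455.9, borrowing by resident firms from foreign banks 1261.4; capital account: capital transfers received from emigrants 94.8.)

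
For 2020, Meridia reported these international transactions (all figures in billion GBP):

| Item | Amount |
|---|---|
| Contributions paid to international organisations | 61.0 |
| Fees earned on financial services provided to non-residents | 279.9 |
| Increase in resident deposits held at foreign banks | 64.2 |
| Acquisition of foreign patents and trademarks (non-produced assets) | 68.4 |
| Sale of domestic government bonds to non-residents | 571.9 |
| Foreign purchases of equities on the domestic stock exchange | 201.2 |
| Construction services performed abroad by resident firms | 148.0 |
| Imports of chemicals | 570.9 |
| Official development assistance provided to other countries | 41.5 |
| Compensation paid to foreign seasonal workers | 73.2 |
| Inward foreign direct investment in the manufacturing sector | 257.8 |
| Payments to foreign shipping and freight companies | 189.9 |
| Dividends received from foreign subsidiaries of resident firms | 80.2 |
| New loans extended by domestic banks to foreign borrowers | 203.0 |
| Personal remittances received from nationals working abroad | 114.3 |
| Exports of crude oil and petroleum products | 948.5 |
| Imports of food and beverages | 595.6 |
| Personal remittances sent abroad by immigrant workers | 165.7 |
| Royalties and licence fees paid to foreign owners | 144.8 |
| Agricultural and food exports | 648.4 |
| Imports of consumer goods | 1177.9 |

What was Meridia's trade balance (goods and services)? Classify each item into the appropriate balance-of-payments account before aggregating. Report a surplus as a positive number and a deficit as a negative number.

-654.3

Goods: -595.6 - 570.9 - 1177.9 + 948.5 + 648.4 = -747.5
Services: 148.0 - 144.8 - 189.9 + 279.9 = 93.2
Trade balance = -747.5 + 93.2 = -654.3
(Excluded from the trade balance — secondary income: contributions paid to international organisations 61.0, official development assistance provided to other countries 41.5, personal remittances received from nationals working abroad 114.3, personal remittances sent abroad by immigrant workers 165.7; financial account: increase in resident deposits held at foreign banks 64.2, sale of domestic government bonds to non-residents 571.9, foreign purchases of equities on the domestic stock exchange 201.2, inward foreign direct investment in the manufacturing sector 257.8, new loans extended by domestic banks to foreign borrowers 203.0; capital account: acquisition of foreign patents and trademarks (non-produced assets) 68.4; primary income: compensation paid to foreign seasonal workers 73.2, dividends received from foreign subsidiaries of resident firms 80.2.)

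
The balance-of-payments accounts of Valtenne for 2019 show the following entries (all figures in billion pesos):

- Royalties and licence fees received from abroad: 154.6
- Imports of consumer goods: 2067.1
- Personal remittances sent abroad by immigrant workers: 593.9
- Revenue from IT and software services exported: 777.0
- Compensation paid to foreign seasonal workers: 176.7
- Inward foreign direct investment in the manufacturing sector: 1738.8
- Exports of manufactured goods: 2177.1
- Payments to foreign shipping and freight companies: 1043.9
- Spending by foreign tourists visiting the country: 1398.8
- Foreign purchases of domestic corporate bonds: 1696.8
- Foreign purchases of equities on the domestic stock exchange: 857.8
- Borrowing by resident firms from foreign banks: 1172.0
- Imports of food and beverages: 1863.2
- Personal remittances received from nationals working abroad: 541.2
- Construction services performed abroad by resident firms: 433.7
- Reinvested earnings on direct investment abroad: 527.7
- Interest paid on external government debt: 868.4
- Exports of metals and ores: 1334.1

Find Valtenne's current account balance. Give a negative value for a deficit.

Goods: 2177.1 - 1863.2 - 2067.1 + 1334.1 = -419.1
Services: 433.7 + 777.0 - 1043.9 + 154.6 + 1398.8 = 1720.2
Primary income: 527.7 - 868.4 - 176.7 = -517.4
Secondary income: 541.2 - 593.9 = -52.7
Current account = (-419.1) + 1720.2 + (-517.4) + (-52.7) = 731.0
(Excluded from the current account — financial account: inward foreign direct investment in the manufacturing sector 1738.8, foreign purchases of domestic corporate bonds 1696.8, foreign purchases of equities on the domestic stock exchange 857.8, borrowing by resident firms from foreign banks 1172.0.)

731.0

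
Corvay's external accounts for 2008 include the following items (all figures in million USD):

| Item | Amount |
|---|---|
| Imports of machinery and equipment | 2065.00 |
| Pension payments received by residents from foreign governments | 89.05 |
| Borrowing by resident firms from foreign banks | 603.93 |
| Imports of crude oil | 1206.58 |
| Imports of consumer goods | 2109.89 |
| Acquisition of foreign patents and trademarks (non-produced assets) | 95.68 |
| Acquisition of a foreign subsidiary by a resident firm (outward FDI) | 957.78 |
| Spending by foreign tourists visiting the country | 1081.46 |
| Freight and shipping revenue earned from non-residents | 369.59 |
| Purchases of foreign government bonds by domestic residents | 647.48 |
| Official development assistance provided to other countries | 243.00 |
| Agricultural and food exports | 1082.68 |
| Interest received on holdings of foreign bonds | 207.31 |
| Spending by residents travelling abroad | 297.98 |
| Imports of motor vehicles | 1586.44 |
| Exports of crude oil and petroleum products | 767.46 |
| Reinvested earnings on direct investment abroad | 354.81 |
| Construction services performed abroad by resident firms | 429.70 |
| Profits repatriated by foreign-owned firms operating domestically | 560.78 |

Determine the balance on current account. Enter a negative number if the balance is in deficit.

-3687.61

Goods: 1082.68 - 1586.44 - 2065.00 - 2109.89 + 767.46 - 1206.58 = -5117.77
Services: 369.59 - 297.98 + 1081.46 + 429.70 = 1582.77
Primary income: -560.78 + 207.31 + 354.81 = 1.34
Secondary income: -243.00 + 89.05 = -153.95
Current account = (-5117.77) + 1582.77 + 1.34 + (-153.95) = -3687.61
(Excluded from the current account — financial account: borrowing by resident firms from foreign banks 603.93, acquisition of a foreign subsidiary by a resident firm (outward FDI) 957.78, purchases of foreign government bonds by domestic residents 647.48; capital account: acquisition of foreign patents and trademarks (non-produced assets) 95.68.)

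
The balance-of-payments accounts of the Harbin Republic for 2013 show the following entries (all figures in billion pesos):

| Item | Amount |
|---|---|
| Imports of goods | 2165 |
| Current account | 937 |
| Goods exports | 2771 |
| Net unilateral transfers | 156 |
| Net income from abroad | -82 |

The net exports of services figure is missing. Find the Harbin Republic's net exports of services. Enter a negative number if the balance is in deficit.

Current account = goods balance + services balance + net primary income + net secondary income
Sum of the known components = 680
Net exports of services = CA - (known components) = 937 - 680 = 257

257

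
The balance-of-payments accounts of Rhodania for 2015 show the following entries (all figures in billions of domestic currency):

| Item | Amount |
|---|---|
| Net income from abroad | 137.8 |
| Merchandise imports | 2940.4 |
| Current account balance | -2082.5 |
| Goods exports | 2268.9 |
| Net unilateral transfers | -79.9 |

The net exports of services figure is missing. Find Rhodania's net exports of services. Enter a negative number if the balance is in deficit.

Current account = goods balance + services balance + net primary income + net secondary income
Sum of the known components = -613.6
Net exports of services = CA - (known components) = -2082.5 - (-613.6) = -1468.9

-1468.9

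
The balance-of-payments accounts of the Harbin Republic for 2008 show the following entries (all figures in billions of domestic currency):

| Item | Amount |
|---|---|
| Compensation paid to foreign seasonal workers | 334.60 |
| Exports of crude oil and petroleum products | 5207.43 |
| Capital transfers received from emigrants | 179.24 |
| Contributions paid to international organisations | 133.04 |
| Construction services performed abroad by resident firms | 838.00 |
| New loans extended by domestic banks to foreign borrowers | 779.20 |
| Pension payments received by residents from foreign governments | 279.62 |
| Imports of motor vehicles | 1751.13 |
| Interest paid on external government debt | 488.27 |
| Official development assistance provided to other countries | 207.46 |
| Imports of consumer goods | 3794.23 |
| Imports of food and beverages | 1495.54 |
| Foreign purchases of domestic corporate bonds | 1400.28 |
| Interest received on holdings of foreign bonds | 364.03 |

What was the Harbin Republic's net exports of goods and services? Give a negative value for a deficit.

-995.47

Goods: -1751.13 - 3794.23 - 1495.54 + 5207.43 = -1833.47
Services: 838.00
Trade balance = -1833.47 + 838.00 = -995.47
(Excluded from the trade balance — primary income: compensation paid to foreign seasonal workers 334.60, interest paid on external government debt 488.27, interest received on holdings of foreign bonds 364.03; capital account: capital transfers received from emigrants 179.24; secondary income: contributions paid to international organisations 133.04, pension payments received by residents from foreign governments 279.62, official development assistance provided to other countries 207.46; financial account: new loans extended by domestic banks to foreign borrowers 779.20, foreign purchases of domestic corporate bonds 1400.28.)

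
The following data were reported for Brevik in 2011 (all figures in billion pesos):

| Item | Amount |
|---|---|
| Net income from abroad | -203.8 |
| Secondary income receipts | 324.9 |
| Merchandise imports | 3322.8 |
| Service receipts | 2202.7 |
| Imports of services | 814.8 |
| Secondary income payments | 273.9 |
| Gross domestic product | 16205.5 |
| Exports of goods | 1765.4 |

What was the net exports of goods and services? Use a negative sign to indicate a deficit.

-169.5

Goods balance = 1765.4 - 3322.8 = -1557.4
Services balance = 2202.7 - 814.8 = 1387.9
Trade balance (goods + services) = -1557.4 + 1387.9 = -169.5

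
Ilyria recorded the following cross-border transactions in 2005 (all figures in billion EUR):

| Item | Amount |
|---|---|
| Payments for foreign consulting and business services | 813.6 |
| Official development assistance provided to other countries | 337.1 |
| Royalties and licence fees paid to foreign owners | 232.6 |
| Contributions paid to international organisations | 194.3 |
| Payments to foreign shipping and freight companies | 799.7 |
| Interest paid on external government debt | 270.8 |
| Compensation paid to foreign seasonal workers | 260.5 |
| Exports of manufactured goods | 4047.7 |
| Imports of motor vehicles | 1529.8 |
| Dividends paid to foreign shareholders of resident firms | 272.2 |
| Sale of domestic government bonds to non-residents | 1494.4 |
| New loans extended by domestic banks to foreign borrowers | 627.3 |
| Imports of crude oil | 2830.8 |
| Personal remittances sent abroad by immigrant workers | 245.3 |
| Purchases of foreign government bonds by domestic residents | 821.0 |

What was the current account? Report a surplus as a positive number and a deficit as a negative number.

Goods: -1529.8 - 2830.8 + 4047.7 = -312.9
Services: -813.6 - 232.6 - 799.7 = -1845.9
Primary income: -270.8 - 272.2 - 260.5 = -803.5
Secondary income: -245.3 - 194.3 - 337.1 = -776.7
Current account = (-312.9) + (-1845.9) + (-803.5) + (-776.7) = -3739.0
(Excluded from the current account — financial account: sale of domestic government bonds to non-residents 1494.4, new loans extended by domestic banks to foreign borrowers 627.3, purchases of foreign government bonds by domestic residents 821.0.)

-3739.0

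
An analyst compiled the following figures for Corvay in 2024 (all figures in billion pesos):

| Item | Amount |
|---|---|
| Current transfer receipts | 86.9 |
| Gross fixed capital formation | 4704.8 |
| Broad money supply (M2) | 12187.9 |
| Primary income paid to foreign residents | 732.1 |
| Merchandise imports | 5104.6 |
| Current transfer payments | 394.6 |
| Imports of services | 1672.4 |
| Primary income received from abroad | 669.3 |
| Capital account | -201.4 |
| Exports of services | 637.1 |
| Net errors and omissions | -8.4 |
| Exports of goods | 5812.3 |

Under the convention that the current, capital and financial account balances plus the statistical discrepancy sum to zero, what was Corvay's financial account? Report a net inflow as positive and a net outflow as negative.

Goods balance = 5812.3 - 5104.6 = 707.7
Services balance = 637.1 - 1672.4 = -1035.3
Trade balance (goods + services) = 707.7 + (-1035.3) = -327.6
Net primary income = 669.3 - 732.1 = -62.8
Net secondary income = 86.9 - 394.6 = -307.7
Current account = -327.6 + (-62.8) + (-307.7) = -698.1
Financial account = -(-698.1 + (-201.4) + (-8.4)) = 907.9

907.9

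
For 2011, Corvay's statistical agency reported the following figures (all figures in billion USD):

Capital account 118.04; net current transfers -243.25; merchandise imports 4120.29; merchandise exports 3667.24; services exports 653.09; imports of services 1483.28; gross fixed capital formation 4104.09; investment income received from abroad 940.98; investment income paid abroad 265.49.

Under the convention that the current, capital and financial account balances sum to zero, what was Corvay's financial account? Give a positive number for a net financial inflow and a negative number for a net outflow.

732.96

Goods balance = 3667.24 - 4120.29 = -453.05
Services balance = 653.09 - 1483.28 = -830.19
Trade balance (goods + services) = -453.05 + (-830.19) = -1283.24
Net primary income = 940.98 - 265.49 = 675.49
Net secondary income = -243.25
Current account = -1283.24 + 675.49 + (-243.25) = -851.00
Financial account = -(-851.00 + 118.04) = 732.96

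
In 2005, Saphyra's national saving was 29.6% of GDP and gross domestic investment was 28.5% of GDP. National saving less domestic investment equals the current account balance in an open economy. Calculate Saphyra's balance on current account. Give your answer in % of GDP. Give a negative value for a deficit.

CA = S - I = 29.6 - 28.5 = 1.1

1.1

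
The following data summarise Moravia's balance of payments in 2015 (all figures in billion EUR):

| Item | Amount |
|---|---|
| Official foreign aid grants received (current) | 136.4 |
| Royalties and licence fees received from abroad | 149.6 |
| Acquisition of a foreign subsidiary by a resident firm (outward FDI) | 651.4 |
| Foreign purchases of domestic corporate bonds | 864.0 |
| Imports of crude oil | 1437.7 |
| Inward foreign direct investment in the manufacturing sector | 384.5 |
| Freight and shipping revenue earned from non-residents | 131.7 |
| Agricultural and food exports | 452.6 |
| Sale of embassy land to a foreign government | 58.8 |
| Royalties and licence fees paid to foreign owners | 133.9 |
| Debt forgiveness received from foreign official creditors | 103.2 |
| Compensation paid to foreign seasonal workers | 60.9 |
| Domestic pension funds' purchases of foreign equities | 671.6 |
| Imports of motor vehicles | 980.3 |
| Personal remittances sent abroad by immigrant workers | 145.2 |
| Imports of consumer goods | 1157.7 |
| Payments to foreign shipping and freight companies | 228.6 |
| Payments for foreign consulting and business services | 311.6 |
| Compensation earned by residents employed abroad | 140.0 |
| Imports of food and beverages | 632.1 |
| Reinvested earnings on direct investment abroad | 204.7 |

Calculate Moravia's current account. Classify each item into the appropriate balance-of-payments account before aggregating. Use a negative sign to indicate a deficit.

-3873.0

Goods: 452.6 - 632.1 - 980.3 - 1437.7 - 1157.7 = -3755.2
Services: -133.9 - 311.6 + 149.6 + 131.7 - 228.6 = -392.8
Primary income: 204.7 - 60.9 + 140.0 = 283.8
Secondary income: -145.2 + 136.4 = -8.8
Current account = (-3755.2) + (-392.8) + 283.8 + (-8.8) = -3873.0
(Excluded from the current account — financial account: acquisition of a foreign subsidiary by a resident firm (outward FDI) 651.4, foreign purchases of domestic corporate bonds 864.0, inward foreign direct investment in the manufacturing sector 384.5, domestic pension funds' purchases of foreign equities 671.6; capital account: sale of embassy land to a foreign government 58.8, debt forgiveness received from foreign official creditors 103.2.)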